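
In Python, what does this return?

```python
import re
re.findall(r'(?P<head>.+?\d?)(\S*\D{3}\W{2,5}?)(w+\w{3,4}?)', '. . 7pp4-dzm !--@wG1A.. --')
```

[('. . 7', 'pp4-dzm !--@', 'wG1A')]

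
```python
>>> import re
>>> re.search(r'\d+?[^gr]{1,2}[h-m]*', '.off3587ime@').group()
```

'358'

Pattern: one or more of a digit (lazy); then 1 to 2 of any character except [gr], then zero or more of a character in [h-m].
A `+?`/`*?`/`{m,n}?` starts at its minimum and grows only as far as needed for what follows to match.
`search` walks the string left to right and returns the first match it finds.
The match spans [4:7] → '358'.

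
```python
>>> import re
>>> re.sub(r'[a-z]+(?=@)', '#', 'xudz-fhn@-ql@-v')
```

Because the assertion is zero-width, the text it checks is not consumed and won't appear in the result.
Every occurrence is swapped for '#'.

'xudz-#@-#@-v'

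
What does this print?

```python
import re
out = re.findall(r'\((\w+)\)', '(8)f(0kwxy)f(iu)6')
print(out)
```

Matches: at [0:3] match '(8)', group 1 = '8'; at [4:11] match '(0kwxy)', group 1 = '0kwxy'; at [12:16] match '(iu)', group 1 = 'iu'.
`findall` collects group 1 from each match (3 total).

['8', '0kwxy', 'iu']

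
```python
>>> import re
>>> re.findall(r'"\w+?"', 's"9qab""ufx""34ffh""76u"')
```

Walking the string: at [1:7] → '"9qab"'; at [7:12] → '"ufx"'; at [12:19] → '"34ffh"'; at [19:24] → '"76u"'.
`findall` yields the raw match text (4 of them) because the pattern has no groups.

['"9qab"', '"ufx"', '"34ffh"', '"76u"']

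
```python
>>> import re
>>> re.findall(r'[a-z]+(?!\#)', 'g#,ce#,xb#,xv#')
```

Because the assertion is negative and zero-width, positions next to the forbidden text are skipped.
No capturing groups, so `findall` returns the 3 full match strings.

['c', 'x', 'x']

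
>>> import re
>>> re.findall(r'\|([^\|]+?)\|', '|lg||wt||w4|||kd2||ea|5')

Walking the string: at [0:4] match '|lg|', group 1 = 'lg'; at [4:8] match '|wt|', group 1 = 'wt'; at [8:12] match '|w4|', group 1 = 'w4'; at [13:18] match '|kd2|', group 1 = 'kd2'; at [18:22] match '|ea|', group 1 = 'ea'.
With a single group, `findall` returns only what that group captured — 5 items.

['lg', 'wt', 'w4', 'kd2', 'ea']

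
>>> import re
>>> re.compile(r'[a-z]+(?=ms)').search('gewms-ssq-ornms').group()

Lookahead/lookbehind check context without consuming it, so the matched span excludes the asserted characters.
`re.search` scans for the first position where the pattern succeeds.
The match spans [0:3] → 'gew'.

'gew'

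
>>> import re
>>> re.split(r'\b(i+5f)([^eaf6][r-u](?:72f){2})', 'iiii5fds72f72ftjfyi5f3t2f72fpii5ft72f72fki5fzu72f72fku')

The pattern matches a word boundary (`\b`, zero-width); then one or more of a literal 'i', then the literal '5', then a literal 'f' (captured); then any character except [eaf6], then a character in [r-u], then the literal '72f' repeated 2 times (captured).
Matches to split on: at [0:14] → 'iiii5fds72f72f'.
`re.split` interleaves the captured-group text with the surrounding fragments.

['', 'iiii5f', 'ds72f72f', 'tjfyi5f3t2f72fpii5ft72f72fki5fzu72f72fku']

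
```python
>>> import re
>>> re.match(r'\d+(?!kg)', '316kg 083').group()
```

'31'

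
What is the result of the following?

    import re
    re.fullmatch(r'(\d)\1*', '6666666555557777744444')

None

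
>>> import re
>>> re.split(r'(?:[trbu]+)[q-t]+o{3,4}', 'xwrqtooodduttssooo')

This matches one or more of one of [trbu] (non-capturing group); then one or more of a character in [q-t], then 3 to 4 of the literal 'o'.
Matches to split on: at [2:8] → 'rqtooo'; at [10:18] → 'uttssooo'.
The string is cut at each match, leaving 3 pieces.

['xw', 'dd', '']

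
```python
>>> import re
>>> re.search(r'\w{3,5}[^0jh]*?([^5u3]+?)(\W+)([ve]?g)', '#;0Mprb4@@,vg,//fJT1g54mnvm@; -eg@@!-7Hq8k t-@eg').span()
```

Pattern: 3 to 5 of a word character, then zero or more of any character except [0jh] (lazy); then one or more of any character except [5u3] (lazy) (captured); then one or more of a non-word character (captured); then optionally one of [ve], then the literal 'g' (captured).
A `+?`/`*?`/`{m,n}?` starts at its minimum and grows only as far as needed for what follows to match.
Unlike `match`, `search` isn't anchored — it looks for the pattern anywhere in the string.
The match spans [2:13] → '0Mprb4@@,vg'.
Captured: group 1 = '4', group 2 = '@@,', group 3 = 'vg'.

(2, 13)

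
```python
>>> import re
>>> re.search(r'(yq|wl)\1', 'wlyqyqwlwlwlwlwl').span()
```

After group 1 captures some text, `\1` only succeeds where that same text appears again.
The match spans [2:6] → 'yqyq'.

(2, 6)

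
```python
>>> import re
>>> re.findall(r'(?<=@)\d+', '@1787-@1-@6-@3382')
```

The lookaround is zero-width — it requires the adjacent text to match without consuming it, so the asserted text isn't part of the match.
No capturing groups, so `findall` returns the 4 full match strings.

['1787', '1', '6', '3382']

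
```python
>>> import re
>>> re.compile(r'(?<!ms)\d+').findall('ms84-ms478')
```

['4', '78']

Because the assertion is negative and zero-width, positions next to the forbidden text are skipped.
Walking the string: at [3:4] → '4'; at [8:10] → '78'.
Since nothing is captured, `findall` lists the 2 matched substrings directly.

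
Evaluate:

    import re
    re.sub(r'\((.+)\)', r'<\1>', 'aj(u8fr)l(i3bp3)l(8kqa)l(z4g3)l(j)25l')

'aj<u8fr)l(i3bp3)l(8kqa)l(z4g3)l(j>25l'

Matches: at [2:34] → '(u8fr)l(i3bp3)l(8kqa)l(z4g3)l(j)'.
The replacement refers to a captured group, so each match is rewritten using its own captured text.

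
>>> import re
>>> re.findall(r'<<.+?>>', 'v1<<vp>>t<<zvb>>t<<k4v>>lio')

A non-greedy quantifier consumes as few characters as it can — just enough that the remainder of the pattern still matches from where it stops; whatever follows it matches normally.
Scanning left to right: at [2:8] → '<<vp>>'; at [9:16] → '<<zvb>>'; at [17:24] → '<<k4v>>'.
Since nothing is captured, `findall` lists the 3 matched substrings directly.

['<<vp>>', '<<zvb>>', '<<k4v>>']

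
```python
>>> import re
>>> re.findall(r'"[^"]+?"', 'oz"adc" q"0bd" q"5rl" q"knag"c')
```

['"adc"', '"0bd"', '"5rl"', '"knag"']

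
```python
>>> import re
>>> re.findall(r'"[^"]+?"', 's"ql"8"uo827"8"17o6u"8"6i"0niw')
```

['"ql"', '"uo827"', '"17o6u"', '"6i"']

Walking the string: at [1:5] → '"ql"'; at [6:13] → '"uo827"'; at [14:21] → '"17o6u"'; at [22:26] → '"6i"'.
Since nothing is captured, `findall` lists the 4 matched substrings directly.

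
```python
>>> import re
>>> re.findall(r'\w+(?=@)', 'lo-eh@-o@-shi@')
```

['eh', 'o', 'shi']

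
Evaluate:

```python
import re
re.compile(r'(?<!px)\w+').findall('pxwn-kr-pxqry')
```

['pxwn', 'kr', 'pxqry']

The negative lookahead/lookbehind blocks any match where the forbidden context is present.
Walking the string: at [0:4] → 'pxwn'; at [5:7] → 'kr'; at [8:13] → 'pxqry'.
Since nothing is captured, `findall` lists the 3 matched substrings directly.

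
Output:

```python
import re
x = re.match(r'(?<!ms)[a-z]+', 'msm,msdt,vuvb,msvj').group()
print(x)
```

msm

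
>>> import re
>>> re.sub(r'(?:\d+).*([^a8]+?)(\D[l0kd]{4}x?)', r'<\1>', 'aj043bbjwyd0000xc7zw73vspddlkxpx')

'aj<s>px'

This matches one or more of a digit (non-capturing group); then zero or more of any character; then one or more of any character except [a8] (lazy) (captured); then a non-digit, then exactly 4 of one of [l0kd], then optionally the literal 'x' (captured).
The replacement refers to a captured group, so each match is rewritten using its own captured text.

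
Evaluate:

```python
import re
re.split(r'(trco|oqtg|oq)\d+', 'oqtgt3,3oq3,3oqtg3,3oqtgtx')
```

['oqtgt3,3', 'oq', ',3', 'oqtg', ',3oqtgtx']

Matches to split on: at [8:11] → 'oq3'; at [13:18] → 'oqtg3'.
`re.split` interleaves the captured-group text with the surrounding fragments.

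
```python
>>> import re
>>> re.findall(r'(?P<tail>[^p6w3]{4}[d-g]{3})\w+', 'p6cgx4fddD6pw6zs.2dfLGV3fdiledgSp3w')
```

['cgx4fdd', 'fdiledg']

One capturing group, so `findall` returns just the captured substring from each match — 2 in all.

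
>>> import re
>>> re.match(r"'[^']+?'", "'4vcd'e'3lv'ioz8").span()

(0, 6)

With `match`, the pattern is implicitly anchored at the beginning.
The match spans [0:6] → "'4vcd'".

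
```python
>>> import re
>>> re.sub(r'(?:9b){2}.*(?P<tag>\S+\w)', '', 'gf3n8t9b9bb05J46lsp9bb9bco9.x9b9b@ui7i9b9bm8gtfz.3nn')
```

'gf3n8t'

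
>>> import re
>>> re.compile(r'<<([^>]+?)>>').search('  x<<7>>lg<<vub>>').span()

(3, 8)

The match spans [3:8] → '<<7>>'.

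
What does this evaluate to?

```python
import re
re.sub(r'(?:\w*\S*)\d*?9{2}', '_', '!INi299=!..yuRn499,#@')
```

The pattern matches zero or more of a word character, then zero or more of a non-whitespace character (non-capturing group); then zero or more of a digit (lazy), then exactly 2 of a literal '9'.
Matches: at [0:18] → '!INi299=!..yuRn499'.
Each match is replaced by '_'.

'_,#@'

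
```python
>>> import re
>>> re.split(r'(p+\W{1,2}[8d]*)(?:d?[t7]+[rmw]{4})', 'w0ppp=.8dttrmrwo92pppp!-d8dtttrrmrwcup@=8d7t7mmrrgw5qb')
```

['w0', 'ppp=.8d', 'o92', 'pppp!-d8d', 'wcu', 'p@=8d', 'gw5qb']

This matches one or more of a literal 'p', then 1 to 2 of a non-word character, then zero or more of one of [8d] (captured); then optionally the literal 'd', then one or more of one of [t7], then exactly 4 of one of [rmw] (non-capturing group).
Matches to split on: at [2:15] → 'ppp=.8dttrmrw'; at [18:34] → 'pppp!-d8dtttrrmr'; at [37:49] → 'p@=8d7t7mmrr'.
Because the pattern has a capturing group, `split` also inserts each captured text between the pieces.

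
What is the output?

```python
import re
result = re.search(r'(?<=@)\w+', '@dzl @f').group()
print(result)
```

dzl

The `(?=…)`/`(?<=…)` assertion just peeks at neighbouring text; it doesn't advance the match position.
`re.search` tries every starting position until one works.
The match spans [1:4] → 'dzl'.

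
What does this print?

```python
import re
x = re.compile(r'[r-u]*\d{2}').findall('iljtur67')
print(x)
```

['tur67']

Pattern: zero or more of a character in [r-u]; then exactly 2 of a digit.
Walking the string: at [3:8] → 'tur67'.
`findall` yields the raw match text (1 of them) because the pattern has no groups.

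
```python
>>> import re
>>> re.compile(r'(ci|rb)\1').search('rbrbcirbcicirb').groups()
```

('rb',)

A backreference is literal: `\1` must see the identical characters the first group matched.
`re.search` scans for the first position where the pattern succeeds.
The match spans [0:4] → 'rbrb'.
Captured: group 1 = 'rb'.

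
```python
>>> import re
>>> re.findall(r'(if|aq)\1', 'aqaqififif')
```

After group 1 captures some text, `\1` only succeeds where that same text appears again.
`findall` collects group 1 from each match (2 total).

['aq', 'if']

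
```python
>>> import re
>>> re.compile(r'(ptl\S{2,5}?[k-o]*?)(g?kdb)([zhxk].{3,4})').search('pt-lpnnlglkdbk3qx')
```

Here nothing in the string fits, so the call returns None.

None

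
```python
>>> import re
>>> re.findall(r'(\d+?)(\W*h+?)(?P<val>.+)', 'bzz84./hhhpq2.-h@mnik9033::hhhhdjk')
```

[('84', './h', 'hhpq2.-h@mnik9033::hhhhdjk')]

The pattern matches one or more of a digit (lazy) (captured); then zero or more of a non-word character, then one or more of a literal 'h' (lazy) (captured); then one or more of any character (captured as 'val').
A non-greedy quantifier consumes as few characters as it can — just enough that the remainder of the pattern still matches from where it stops; whatever follows it matches normally.
Walking the string: at [3:34] match '84./hhhpq2.-h@mnik9033::hhhhdjk', groups = ('84', './h', 'hhpq2.-h@mnik9033::hhhhdjk').
With 3 capturing groups, `findall` returns a 3-tuple per match.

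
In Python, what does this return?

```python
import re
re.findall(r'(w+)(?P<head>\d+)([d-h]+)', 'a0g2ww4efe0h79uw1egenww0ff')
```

The pattern matches one or more of a literal 'w' (captured); then one or more of a digit (captured as 'head'); then one or more of a character in [d-h] (captured).
With 3 capturing groups, `findall` returns a 3-tuple per match.

[('ww', '4', 'efe'), ('w', '1', 'ege'), ('ww', '0', 'ff')]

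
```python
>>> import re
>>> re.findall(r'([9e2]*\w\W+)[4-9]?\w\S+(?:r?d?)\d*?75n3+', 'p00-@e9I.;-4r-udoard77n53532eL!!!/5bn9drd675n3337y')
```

['0-@']

This matches zero or more of one of [9e2], then a word character, then one or more of a non-word character (captured); then optionally a character in [4-9], then a word character, then one or more of a non-whitespace character; then optionally a literal 'r', then optionally the literal 'd' (non-capturing group); then zero or more of a digit (lazy), then the literal '75n', then one or more of the literal '3'.
Because there's exactly one group, `findall` drops the full match and keeps group 1 from the one hit.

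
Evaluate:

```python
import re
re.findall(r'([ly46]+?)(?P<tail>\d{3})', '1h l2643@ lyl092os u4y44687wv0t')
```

The `?` after the quantifier makes it lazy — it takes as little as possible before letting the rest of the pattern try.
2 groups means each result is a tuple of 2 captured strings — 3 here.

[('l', '264'), ('lyl', '092'), ('4y', '446')]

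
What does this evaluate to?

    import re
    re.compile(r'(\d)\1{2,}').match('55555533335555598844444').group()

`\1` has to match the exact text group 1 already captured.
`re.match` only tries the pattern at the start of the string.
The match spans [0:6] → '555555'.
Captured: group 1 = '5'.

'555555'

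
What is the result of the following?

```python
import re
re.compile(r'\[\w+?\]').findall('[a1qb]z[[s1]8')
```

['[a1qb]', '[s1]']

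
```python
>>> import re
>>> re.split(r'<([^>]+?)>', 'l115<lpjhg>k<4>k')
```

['l115', 'lpjhg', 'k', '4', 'k']

Matches to split on: at [4:11] → '<lpjhg>'; at [12:15] → '<4>'.
Because the pattern has a capturing group, `split` also inserts each captured text between the pieces.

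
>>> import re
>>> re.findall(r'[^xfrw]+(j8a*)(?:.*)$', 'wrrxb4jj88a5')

Pattern: one or more of any character except [xfrw]; then the literal 'j8', then zero or more of a literal 'a' (captured); then zero or more of any character (non-capturing group); then anchored at the end.
Scanning left to right: at [4:12] match 'b4jj88a5', group 1 = 'j8'.
Because there's exactly one group, `findall` drops the full match and keeps group 1 from the one hit.

['j8']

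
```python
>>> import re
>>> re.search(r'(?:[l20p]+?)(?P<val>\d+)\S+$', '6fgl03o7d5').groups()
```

('03',)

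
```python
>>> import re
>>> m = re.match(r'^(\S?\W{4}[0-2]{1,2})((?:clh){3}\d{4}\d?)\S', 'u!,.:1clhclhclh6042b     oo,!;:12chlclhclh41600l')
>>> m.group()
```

'u!,.:1clhclhclh6042b'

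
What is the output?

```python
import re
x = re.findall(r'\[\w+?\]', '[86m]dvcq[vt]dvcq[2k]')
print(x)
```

['[86m]', '[vt]', '[2k]']

Walking the string: at [0:5] → '[86m]'; at [9:13] → '[vt]'; at [17:21] → '[2k]'.
Since nothing is captured, `findall` lists the 3 matched substrings directly.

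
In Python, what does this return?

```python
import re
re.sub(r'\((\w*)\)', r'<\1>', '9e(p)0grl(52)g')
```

Matches: at [2:5] → '(p)'; at [9:13] → '(52)'.
`\1` in the replacement pulls in group 1's text for each match.

'9e<p>0grl<52>g'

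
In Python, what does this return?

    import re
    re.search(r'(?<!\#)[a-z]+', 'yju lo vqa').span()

A negative assertion filters positions out without eating any characters.
`re.search` tries every starting position until one works.
The match spans [0:3] → 'yju'.

(0, 3)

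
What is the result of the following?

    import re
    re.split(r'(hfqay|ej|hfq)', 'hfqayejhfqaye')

Alternation tries branches left to right and keeps the first one that lets the overall match succeed at that position.
With a capturing group present, the delimiter's captured portion is kept in the result list.

['', 'hfqay', '', 'ej', '', 'hfqay', 'e']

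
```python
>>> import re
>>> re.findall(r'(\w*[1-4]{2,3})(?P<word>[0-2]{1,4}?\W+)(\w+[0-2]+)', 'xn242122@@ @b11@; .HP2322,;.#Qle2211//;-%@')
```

[('xn24212', '2@@ @', 'b11'), ('HP232', '2,;.#', 'Qle2211')]

The pattern matches zero or more of a word character, then 2 to 3 of a character in [1-4] (captured); then 1 to 4 of a character in [0-2] (lazy), then one or more of a non-word character (captured as 'word'); then one or more of a word character, then one or more of a character in [0-2] (captured).
Matches: at [0:15] match 'xn242122@@ @b11', groups = ('xn24212', '2@@ @', 'b11'); at [19:36] match 'HP2322,;.#Qle2211', groups = ('HP232', '2,;.#', 'Qle2211').
With 3 capturing groups, `findall` returns a 3-tuple per match.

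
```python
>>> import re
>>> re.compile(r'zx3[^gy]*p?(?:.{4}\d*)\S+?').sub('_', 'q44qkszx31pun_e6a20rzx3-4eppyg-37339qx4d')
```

Pattern: the literal 'zx3', then zero or more of any character except [gy]; then optionally a literal 'p'; then exactly 4 of any character, then zero or more of a digit (non-capturing group); then one or more of a non-whitespace character (lazy).
The `?` after the quantifier makes it lazy — it takes as little as possible before letting the rest of the pattern try.
Matches: at [6:37] → 'zx31pun_e6a20rzx3-4eppyg-37339q'.
Each match is replaced by '_'.

'q44qks_x4d'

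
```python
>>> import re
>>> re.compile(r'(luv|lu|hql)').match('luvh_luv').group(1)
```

'luv'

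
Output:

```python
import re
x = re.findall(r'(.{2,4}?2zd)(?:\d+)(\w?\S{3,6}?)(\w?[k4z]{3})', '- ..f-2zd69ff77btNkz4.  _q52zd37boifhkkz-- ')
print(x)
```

This matches 2 to 4 of any character (lazy), then the literal '2zd' (captured); then one or more of a digit (non-capturing group); then optionally a word character, then 3 to 6 of a non-whitespace character (lazy) (captured); then optionally a word character, then exactly 3 of one of [k4z] (captured).
3 groups means each result is a tuple of 3 captured strings — 2 here.

[('..f-2zd', 'ff77bt', 'Nkz4'), (' _q52zd', 'boif', 'hkkz')]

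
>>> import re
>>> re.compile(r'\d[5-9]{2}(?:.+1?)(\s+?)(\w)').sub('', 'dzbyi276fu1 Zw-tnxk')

Pattern: a digit, then exactly 2 of a character in [5-9]; then one or more of any character, then optionally the literal '1' (non-capturing group); then one or more of whitespace (lazy) (captured); then a word character (captured).
Matches: at [5:13] → '276fu1 Z'.
`sub` substitutes '' at each match site.

'dzbyiw-tnxk'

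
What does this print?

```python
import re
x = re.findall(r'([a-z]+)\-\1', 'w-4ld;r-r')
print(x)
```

After group 1 captures some text, `\1` only succeeds where that same text appears again.
Matches: at [6:9] match 'r-r', group 1 = 'r'.
`findall` collects group 1 from the one match (1 total).

['r']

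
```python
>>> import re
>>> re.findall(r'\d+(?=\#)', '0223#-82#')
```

['0223', '82']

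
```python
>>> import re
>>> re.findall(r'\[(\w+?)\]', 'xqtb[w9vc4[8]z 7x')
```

`findall` collects group 1 from the one match (1 total).

['8']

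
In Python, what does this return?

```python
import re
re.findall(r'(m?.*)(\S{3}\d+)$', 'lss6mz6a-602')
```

Pattern: optionally the literal 'm', then zero or more of any character (captured); then exactly 3 of a non-whitespace character, then one or more of a digit (captured); then anchored at the end.
Scanning left to right: at [0:12] match 'lss6mz6a-602', groups = ('lss6mz6a', '-602').
2 groups means the one result is a tuple of 2 captured strings — 1 here.

[('lss6mz6a', '-602')]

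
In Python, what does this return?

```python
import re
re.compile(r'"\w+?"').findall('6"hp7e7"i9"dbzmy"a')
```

['"hp7e7"', '"dbzmy"']

No capturing groups, so `findall` returns the 2 full match strings.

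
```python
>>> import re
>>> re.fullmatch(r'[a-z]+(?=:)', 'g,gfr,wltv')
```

None

Because the assertion is zero-width, the text it checks is not consumed and won't appear in the result.
`fullmatch` succeeds only if the pattern covers the string from start to end.
Here the string isn't matched end-to-end, so the call returns None.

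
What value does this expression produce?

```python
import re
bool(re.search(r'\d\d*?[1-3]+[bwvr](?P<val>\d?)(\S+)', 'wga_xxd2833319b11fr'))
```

False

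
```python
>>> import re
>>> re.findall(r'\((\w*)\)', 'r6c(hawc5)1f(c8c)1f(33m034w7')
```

['hawc5', 'c8c']

Because there's exactly one group, `findall` drops the full match and keeps group 1 from each hit.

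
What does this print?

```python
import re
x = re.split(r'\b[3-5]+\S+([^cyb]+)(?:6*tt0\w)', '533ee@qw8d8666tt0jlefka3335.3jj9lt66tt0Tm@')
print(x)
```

With a capturing group present, the delimiter's captured portion is kept in the result list.

['', '6', 'm@']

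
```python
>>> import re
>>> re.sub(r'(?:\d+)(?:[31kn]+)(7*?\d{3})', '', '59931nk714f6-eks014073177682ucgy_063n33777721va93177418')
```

Pattern: one or more of a digit (non-capturing group); then one or more of one of [31kn] (non-capturing group); then zero or more of the literal '7' (lazy), then exactly 3 of a digit (captured).
Because the quantifier is non-greedy, it stops expanding at the earliest point where the rest of the pattern can succeed.
Matches: at [0:10] → '59931nk714'; at [16:26] → '0140731776'; at [33:42] → '063n33777'; at [47:53] → '931774'.
Every occurrence is swapped for ''.

'f6-eks82ucgy_721va18'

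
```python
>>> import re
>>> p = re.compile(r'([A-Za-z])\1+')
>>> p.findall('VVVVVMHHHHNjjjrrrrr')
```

A backreference is literal: `\1` must see the identical characters the first group matched.
With a single group, `findall` returns only what that group captured — 4 items.

['V', 'H', 'j', 'r']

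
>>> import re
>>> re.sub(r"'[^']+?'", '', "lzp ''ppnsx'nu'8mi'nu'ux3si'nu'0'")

"lzp 'nununu"

Matches: at [5:12] → "'ppnsx'"; at [14:19] → "'8mi'"; at [21:28] → "'ux3si'"; at [30:33] → "'0'".
Each match is replaced by ''.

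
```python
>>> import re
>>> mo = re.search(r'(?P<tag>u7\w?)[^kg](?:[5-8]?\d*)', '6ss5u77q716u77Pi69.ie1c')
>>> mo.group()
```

This matches the literal 'u7', then optionally a word character (captured as 'tag'); then any character except [kg]; then optionally a character in [5-8], then zero or more of a digit (non-capturing group).
`search` walks the string left to right and returns the first match it finds.
The match spans [4:11] → 'u77q716'.
Captured: group 1 = 'u77'.

'u77q716'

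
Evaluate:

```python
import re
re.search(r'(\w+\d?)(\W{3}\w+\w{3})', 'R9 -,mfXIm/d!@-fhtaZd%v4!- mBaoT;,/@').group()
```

Pattern: one or more of a word character, then optionally a digit (captured); then exactly 3 of a non-word character, then one or more of a word character, then exactly 3 of a word character (captured).
`re.search` tries every starting position until one works.
The match spans [0:10] → 'R9 -,mfXIm'.
Captured: group 1 = 'R9', group 2 = ' -,mfXIm'.

'R9 -,mfXIm'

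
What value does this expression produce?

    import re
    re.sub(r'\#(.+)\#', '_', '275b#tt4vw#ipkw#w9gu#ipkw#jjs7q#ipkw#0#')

Matches: at [4:39] → '#tt4vw#ipkw#w9gu#ipkw#jjs7q#ipkw#0#'.
Every occurrence is swapped for '_'.

'275b_'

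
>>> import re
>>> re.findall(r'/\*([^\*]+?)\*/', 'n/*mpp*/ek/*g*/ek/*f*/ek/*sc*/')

One capturing group, so `findall` returns just the captured substring from each match — 4 in all.

['mpp', 'g', 'f', 'sc']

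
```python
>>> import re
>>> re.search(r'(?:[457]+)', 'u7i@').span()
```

Pattern: one or more of one of [457] (non-capturing group).
`re.search` tries every starting position until one works.
The match spans [1:2] → '7'.

(1, 2)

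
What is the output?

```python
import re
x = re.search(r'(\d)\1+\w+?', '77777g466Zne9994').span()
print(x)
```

The backreference `\1` re-matches whatever the first group consumed, character for character.
`search` walks the string left to right and returns the first match it finds.
The match spans [0:6] → '77777g'.
Captured: group 1 = '7'.

(0, 6)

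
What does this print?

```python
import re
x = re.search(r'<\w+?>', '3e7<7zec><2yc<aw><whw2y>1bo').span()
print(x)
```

(3, 9)

`re.search` scans for the first position where the pattern succeeds.
The match spans [3:9] → '<7zec>'.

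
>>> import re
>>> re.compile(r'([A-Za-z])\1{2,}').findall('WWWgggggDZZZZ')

['W', 'g', 'Z']

A backreference is literal: `\1` must see the identical characters the first group matched.
With a single group, `findall` returns only what that group captured — 3 items.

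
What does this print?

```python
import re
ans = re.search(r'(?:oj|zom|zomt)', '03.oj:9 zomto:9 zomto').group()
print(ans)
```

oj

Unlike `match`, `search` isn't anchored — it looks for the pattern anywhere in the string.
The match spans [3:5] → 'oj'.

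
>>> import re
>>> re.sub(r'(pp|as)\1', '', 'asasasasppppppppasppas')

'asppas'

`\1` is not a pattern — it's the concrete string captured by group 1, re-applied verbatim.
Matches: at [0:4] → 'asas'; at [4:8] → 'asas'; at [8:12] → 'pppp'; at [12:16] → 'pppp'.
`sub` substitutes '' at each match site.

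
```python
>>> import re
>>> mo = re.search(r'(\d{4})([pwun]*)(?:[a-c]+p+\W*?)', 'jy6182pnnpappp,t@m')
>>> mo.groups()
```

('6182', 'pnnp')

This matches exactly 4 of a digit (captured); then zero or more of one of [pwun] (captured); then one or more of a character in [a-c], then one or more of a literal 'p', then zero or more of a non-word character (lazy) (non-capturing group).
`search` walks the string left to right and returns the first match it finds.
The match spans [2:14] → '6182pnnpappp'.
Captured: group 1 = '6182', group 2 = 'pnnp'.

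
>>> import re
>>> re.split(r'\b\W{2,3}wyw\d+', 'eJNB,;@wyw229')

Pattern: a word boundary (`\b`, zero-width); then 2 to 3 of a non-word character, then the literal 'wyw'; then one or more of a digit.
Matches to split on: at [4:13] → ',;@wyw229'.
The string is cut at each match, leaving 2 pieces.

['eJNB', '']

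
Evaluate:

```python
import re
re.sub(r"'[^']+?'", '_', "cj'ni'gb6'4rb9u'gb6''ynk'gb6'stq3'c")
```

"cj_gb6_gb6'_gb6_c"

Each match is replaced by '_'.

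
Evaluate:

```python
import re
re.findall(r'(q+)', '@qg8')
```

['q']

This matches one or more of a literal 'q' (captured).
Matches: at [1:2] match 'q', group 1 = 'q'.
With a single group, `findall` returns only what that group captured — 1 item.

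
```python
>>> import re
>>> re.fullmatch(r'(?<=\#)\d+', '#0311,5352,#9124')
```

None

`re.fullmatch` requires the pattern to consume the entire string.
Here the pattern can't cover the whole string, so the call returns None.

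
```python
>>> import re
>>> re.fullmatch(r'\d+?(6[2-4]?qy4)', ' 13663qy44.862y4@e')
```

`fullmatch` succeeds only if the pattern covers the string from start to end.
Here the pattern can't cover the whole string, so the call returns None.

None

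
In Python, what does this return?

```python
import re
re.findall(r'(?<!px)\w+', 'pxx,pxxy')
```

The negative lookaround is zero-width — it rules out positions where the adjacent text would match, without consuming anything.
Matches: at [0:3] → 'pxx'; at [4:8] → 'pxxy'.
`findall` yields the raw match text (2 of them) because the pattern has no groups.

['pxx', 'pxxy']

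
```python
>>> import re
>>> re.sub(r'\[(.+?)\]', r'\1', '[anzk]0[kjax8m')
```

Matches: at [0:6] → '[anzk]'.
The replacement refers to a captured group, so each match is rewritten using its own captured text.

'anzk0[kjax8m'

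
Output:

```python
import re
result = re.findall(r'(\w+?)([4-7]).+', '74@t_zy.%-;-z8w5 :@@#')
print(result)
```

[('7', '4')]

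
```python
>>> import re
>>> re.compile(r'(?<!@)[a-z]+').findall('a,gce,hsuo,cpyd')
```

Because the assertion is negative and zero-width, positions next to the forbidden text are skipped.
Scanning left to right: at [0:1] → 'a'; at [2:5] → 'gce'; at [6:10] → 'hsuo'; at [11:15] → 'cpyd'.
With no groups in the pattern, `findall` gives back each whole match — 4 here.

['a', 'gce', 'hsuo', 'cpyd']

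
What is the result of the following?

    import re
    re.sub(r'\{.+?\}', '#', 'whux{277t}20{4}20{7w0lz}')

'whux#20#20#'

`sub` substitutes '#' at each match site.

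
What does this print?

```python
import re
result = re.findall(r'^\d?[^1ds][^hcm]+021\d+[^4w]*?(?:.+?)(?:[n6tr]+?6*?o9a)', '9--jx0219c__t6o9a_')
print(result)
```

['9--jx0219c__t6o9a']

The pattern matches anchored at the start of the string; then optionally a digit, then any character except [1ds], then one or more of any character except [hcm]; then the literal '021', then one or more of a digit, then zero or more of any character except [4w] (lazy); then one or more of any character (lazy) (non-capturing group); then one or more of one of [n6tr] (lazy), then zero or more of the literal '6' (lazy), then the literal 'o9a' (non-capturing group).
`findall` yields the raw match text (1 of them) because the pattern has no groups.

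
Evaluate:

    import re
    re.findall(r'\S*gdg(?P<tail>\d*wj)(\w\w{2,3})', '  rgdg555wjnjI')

[('555wj', 'njI')]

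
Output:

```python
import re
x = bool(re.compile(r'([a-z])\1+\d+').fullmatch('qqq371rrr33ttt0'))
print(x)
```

False

After group 1 captures some text, `\1` only succeeds where that same text appears again.
`re.fullmatch` requires the pattern to consume the entire string.
Here the pattern can't cover the whole string, so the call returns None, and `bool(None)` is False.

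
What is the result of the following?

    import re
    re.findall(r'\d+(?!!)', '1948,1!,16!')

['1948', '1']

The negative lookahead/lookbehind blocks any match where the forbidden context is present.
`findall` yields the raw match text (2 of them) because the pattern has no groups.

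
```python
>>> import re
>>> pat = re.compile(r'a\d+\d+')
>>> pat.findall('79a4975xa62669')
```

['a4975', 'a62669']

This matches a literal 'a', then one or more of a digit; then one or more of a digit.
Walking the string: at [2:7] → 'a4975'; at [8:14] → 'a62669'.
No capturing groups, so `findall` returns the 2 full match strings.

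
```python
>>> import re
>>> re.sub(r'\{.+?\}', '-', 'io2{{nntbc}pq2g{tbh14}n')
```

'io2-pq2g-n'

Because the quantifier is non-greedy, it stops expanding at the earliest point where the rest of the pattern can succeed.
Matches: at [3:11] → '{{nntbc}'; at [15:22] → '{tbh14}'.
`sub` substitutes '-' at each match site.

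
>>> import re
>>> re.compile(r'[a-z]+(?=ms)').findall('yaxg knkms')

The lookaround is zero-width — it requires the adjacent text to match without consuming it, so the asserted text isn't part of the match.
`findall` yields the raw match text (1 of them) because the pattern has no groups.

['knk']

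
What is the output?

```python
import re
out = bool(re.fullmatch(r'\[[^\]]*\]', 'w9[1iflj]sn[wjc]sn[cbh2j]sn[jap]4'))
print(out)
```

False

`re.fullmatch` requires the pattern to consume the entire string.
Here the string isn't matched end-to-end, so the call returns None, and `bool(None)` is False.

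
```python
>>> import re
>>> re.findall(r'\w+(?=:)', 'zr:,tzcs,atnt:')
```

['zr', 'atnt']

Lookahead/lookbehind check context without consuming it, so the matched span excludes the asserted characters.
With no groups in the pattern, `findall` gives back each whole match — 2 here.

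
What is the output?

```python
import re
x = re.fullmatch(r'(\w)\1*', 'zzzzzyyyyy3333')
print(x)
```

None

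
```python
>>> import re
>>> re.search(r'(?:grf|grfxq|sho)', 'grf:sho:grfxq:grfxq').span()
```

The match spans [0:3] → 'grf'.

(0, 3)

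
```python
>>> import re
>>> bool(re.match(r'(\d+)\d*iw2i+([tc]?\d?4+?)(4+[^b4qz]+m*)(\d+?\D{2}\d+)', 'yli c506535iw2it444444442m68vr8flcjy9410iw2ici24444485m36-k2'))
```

False

Pattern: one or more of a digit (captured); then zero or more of a digit, then the literal 'iw2', then one or more of the literal 'i'; then optionally one of [tc], then optionally a digit, then one or more of the literal '4' (lazy) (captured); then one or more of the literal '4', then one or more of any character except [b4qz], then zero or more of the literal 'm' (captured); then one or more of a digit (lazy), then exactly 2 of a non-digit, then one or more of a digit (captured).
With `match`, the pattern is implicitly anchored at the beginning.
Here the pattern fails at index 0, so the call returns None, and `bool(None)` is False.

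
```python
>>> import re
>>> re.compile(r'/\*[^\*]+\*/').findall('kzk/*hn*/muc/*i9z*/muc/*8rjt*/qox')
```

['/*hn*/', '/*i9z*/', '/*8rjt*/']

Matches: at [3:9] → '/*hn*/'; at [12:19] → '/*i9z*/'; at [22:30] → '/*8rjt*/'.
`findall` yields the raw match text (3 of them) because the pattern has no groups.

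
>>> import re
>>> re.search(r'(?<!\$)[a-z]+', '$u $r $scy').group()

'cy'

`(?!…)`/`(?<!…)` only lets a position through if the neighbouring text does NOT match; no characters are consumed.
`re.search` scans for the first position where the pattern succeeds.
The match spans [8:10] → 'cy'.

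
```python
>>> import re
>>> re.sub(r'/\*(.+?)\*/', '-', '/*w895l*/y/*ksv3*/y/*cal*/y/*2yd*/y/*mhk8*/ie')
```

Because the quantifier is non-greedy, it stops expanding at the earliest point where the rest of the pattern can succeed.
Matches: at [0:9] → '/*w895l*/'; at [10:18] → '/*ksv3*/'; at [19:26] → '/*cal*/'; at [27:34] → '/*2yd*/'; at [35:43] → '/*mhk8*/'.
Every occurrence is swapped for '-'.

'-y-y-y-y-ie'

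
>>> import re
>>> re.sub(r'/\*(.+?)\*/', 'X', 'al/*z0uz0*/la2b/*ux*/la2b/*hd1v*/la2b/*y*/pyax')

The `?` after the quantifier makes it lazy — it takes as little as possible before letting the rest of the pattern try.
Matches: at [2:11] → '/*z0uz0*/'; at [15:21] → '/*ux*/'; at [25:33] → '/*hd1v*/'; at [37:42] → '/*y*/'.
Every occurrence is swapped for 'X'.

'alXla2bXla2bXla2bXpyax'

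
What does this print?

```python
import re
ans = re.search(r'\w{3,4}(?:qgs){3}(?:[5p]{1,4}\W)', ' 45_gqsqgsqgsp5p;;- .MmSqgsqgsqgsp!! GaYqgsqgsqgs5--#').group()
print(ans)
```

MmSqgsqgsqgsp!

Pattern: 3 to 4 of a word character, then the literal 'qgs' repeated 3 times; then 1 to 4 of one of [5p], then a non-word character (non-capturing group).
Unlike `match`, `search` isn't anchored — it looks for the pattern anywhere in the string.
The match spans [21:35] → 'MmSqgsqgsqgsp!'.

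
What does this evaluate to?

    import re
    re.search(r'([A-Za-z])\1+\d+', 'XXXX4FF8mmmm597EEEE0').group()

'XXXX4'

After group 1 captures some text, `\1` only succeeds where that same text appears again.
The match spans [0:5] → 'XXXX4'.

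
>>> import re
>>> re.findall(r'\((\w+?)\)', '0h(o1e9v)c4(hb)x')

Because there's exactly one group, `findall` drops the full match and keeps group 1 from each hit.

['o1e9v', 'hb']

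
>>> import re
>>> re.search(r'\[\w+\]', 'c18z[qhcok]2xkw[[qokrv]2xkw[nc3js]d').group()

'[qhcok]'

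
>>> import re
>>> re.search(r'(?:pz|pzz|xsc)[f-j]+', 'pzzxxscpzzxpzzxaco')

None

Here no position works, so the call returns None.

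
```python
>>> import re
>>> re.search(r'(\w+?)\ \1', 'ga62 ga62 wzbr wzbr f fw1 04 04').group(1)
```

'ga62'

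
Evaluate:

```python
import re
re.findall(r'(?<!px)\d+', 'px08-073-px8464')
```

['8', '073', '464']

Because the assertion is negative and zero-width, positions next to the forbidden text are skipped.
No capturing groups, so `findall` returns the 3 full match strings.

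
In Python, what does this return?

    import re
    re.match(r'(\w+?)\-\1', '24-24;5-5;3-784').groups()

('24',)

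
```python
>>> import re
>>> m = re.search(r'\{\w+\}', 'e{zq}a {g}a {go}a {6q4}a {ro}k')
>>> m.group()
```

'{zq}'

The match spans [1:5] → '{zq}'.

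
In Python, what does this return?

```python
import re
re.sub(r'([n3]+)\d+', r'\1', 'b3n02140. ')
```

'b3n. '

This matches one or more of one of [n3] (captured); then one or more of a digit.
Matches: at [1:8] → '3n02140'.
The replacement refers to a captured group, so each match is rewritten using its own captured text.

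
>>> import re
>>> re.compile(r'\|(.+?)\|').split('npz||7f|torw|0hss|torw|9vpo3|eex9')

A non-greedy quantifier consumes as few characters as it can — just enough that the remainder of the pattern still matches from where it stops; whatever follows it matches normally.
`re.split` interleaves the captured-group text with the surrounding fragments.

['npz', '|7f', 'torw', '0hss', 'torw', '9vpo3', 'eex9']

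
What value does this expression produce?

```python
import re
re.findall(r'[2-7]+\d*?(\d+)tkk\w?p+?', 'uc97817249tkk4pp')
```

A non-greedy quantifier consumes as few characters as it can — just enough that the remainder of the pattern still matches from where it stops; whatever follows it matches normally.
With a single group, `findall` returns only what that group captured — 1 item.

['817249']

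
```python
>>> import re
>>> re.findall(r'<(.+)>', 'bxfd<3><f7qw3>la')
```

['3><f7qw3']

Walking the string: at [4:14] match '<3><f7qw3>', group 1 = '3><f7qw3'.
Because there's exactly one group, `findall` drops the full match and keeps group 1 from the one hit.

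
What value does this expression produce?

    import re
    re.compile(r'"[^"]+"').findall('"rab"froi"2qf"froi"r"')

['"rab"', '"2qf"', '"r"']

Matches: at [0:5] → '"rab"'; at [9:14] → '"2qf"'; at [18:21] → '"r"'.
Since nothing is captured, `findall` lists the 3 matched substrings directly.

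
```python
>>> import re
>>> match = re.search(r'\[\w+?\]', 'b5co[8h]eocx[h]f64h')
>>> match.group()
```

The match spans [4:8] → '[8h]'.

'[8h]'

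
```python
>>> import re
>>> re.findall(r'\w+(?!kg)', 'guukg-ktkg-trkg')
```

The negative lookaround is zero-width — it rules out positions where the adjacent text would match, without consuming anything.
Scanning left to right: at [0:5] → 'guukg'; at [6:10] → 'ktkg'; at [11:15] → 'trkg'.
No capturing groups, so `findall` returns the 3 full match strings.

['guukg', 'ktkg', 'trkg']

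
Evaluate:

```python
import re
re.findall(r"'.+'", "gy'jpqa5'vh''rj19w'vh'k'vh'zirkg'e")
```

["'jpqa5'vh''rj19w'vh'k'vh'zirkg'"]

Matches: at [2:33] → "'jpqa5'vh''rj19w'vh'k'vh'zirkg'".
With no groups in the pattern, `findall` gives back each whole match — 1 here.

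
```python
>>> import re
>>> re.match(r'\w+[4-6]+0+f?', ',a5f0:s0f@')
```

This matches one or more of a word character, then one or more of a character in [4-6], then one or more of the literal '0'; then optionally a literal 'f'.
`re.match` won't scan ahead — the pattern has to work from the very first character.
Here the pattern fails at index 0, so the call returns None.

None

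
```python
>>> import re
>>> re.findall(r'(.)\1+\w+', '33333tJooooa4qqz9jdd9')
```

['3']

`\1` is not a pattern — it's the concrete string captured by group 1, re-applied verbatim.
Because there's exactly one group, `findall` drops the full match and keeps group 1 from the one hit.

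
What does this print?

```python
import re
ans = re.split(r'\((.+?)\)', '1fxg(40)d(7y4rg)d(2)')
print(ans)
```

Matches to split on: at [4:8] → '(40)'; at [9:16] → '(7y4rg)'; at [17:20] → '(2)'.
`re.split` interleaves the captured-group text with the surrounding fragments.

['1fxg', '40', 'd', '7y4rg', 'd', '2', '']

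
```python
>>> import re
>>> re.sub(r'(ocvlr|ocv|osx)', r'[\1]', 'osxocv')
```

'[osx][ocv]'

Matches: at [0:3] → 'osx'; at [3:6] → 'ocv'.
`\1` in the replacement pulls in group 1's text for each match.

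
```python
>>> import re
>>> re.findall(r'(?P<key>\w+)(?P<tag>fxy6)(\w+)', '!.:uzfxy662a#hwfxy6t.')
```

[('uz', 'fxy6', '62a'), ('hw', 'fxy6', 't')]

Pattern: one or more of a word character (captured as 'key'); then the literal 'fxy', then the literal '6' (captured as 'tag'); then one or more of a word character (captured).
Matches: at [3:12] match 'uzfxy662a', groups = ('uz', 'fxy6', '62a'); at [13:20] match 'hwfxy6t', groups = ('hw', 'fxy6', 't').
With 3 capturing groups, `findall` returns a 3-tuple per match.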